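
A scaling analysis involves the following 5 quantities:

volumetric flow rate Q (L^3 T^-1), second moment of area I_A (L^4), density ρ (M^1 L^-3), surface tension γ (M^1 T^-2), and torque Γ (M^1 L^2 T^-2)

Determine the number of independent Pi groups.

2

There are 5 variables and 3 base dimensions (M, L, T).
The dimension matrix has rank 3.
Independent dimensionless groups: 5 − 3 = 2.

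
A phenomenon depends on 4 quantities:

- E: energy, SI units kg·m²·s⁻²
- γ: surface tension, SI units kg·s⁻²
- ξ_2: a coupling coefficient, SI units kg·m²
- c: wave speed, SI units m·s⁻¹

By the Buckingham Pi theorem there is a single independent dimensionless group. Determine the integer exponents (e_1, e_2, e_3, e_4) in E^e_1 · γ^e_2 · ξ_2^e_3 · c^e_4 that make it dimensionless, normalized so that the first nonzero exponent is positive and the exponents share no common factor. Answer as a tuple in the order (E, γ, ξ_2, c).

M: e_1·(1) + e_2·(1) + e_3·(1) + e_4·(0) = 0
L: e_1·(2) + e_2·(0) + e_3·(2) + e_4·(1) = 0
T: e_1·(-2) + e_2·(-2) + e_3·(0) + e_4·(-1) = 0
Solving this homogeneous linear system for the smallest-integer solution (first nonzero entry positive) gives (2, -1, -1, -2).

(2, -1, -1, -2)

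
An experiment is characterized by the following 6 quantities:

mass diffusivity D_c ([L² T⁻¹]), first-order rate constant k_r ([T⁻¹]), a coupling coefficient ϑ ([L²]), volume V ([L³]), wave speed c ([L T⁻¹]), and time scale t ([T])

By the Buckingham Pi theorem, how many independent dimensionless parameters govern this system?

There are 6 variables and 2 base dimensions (L, T).
The dimension matrix has rank 2.
Independent dimensionless groups: 6 − 2 = 4.

4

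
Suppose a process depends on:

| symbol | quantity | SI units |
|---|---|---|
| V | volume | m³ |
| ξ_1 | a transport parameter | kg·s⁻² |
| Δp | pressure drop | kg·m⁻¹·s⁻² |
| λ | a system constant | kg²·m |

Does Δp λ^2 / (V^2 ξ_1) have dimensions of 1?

no

Sum the exponent of each base dimension across the product:
  M: −2·[V]_M − [ξ_1]_M + [Δp]_M + 2·[λ]_M = −2·(0) − (1) + (1) + 2·(2) = 4
  L: −2·[V]_L − [ξ_1]_L + [Δp]_L + 2·[λ]_L = −2·(3) − (0) + (-1) + 2·(1) = -5
  T: −2·[V]_T − [ξ_1]_T + [Δp]_T + 2·[λ]_T = −2·(0) − (-2) + (-2) + 2·(0) = 0
Net dimensions [M⁴ L⁻⁵] ≠ [1] — not dimensionless.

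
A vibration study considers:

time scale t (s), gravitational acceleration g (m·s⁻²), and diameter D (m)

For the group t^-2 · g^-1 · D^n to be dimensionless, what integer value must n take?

Balance the L exponent: (1)·n from D, plus −2·(0) − (1) = -1 from the rest, must sum to zero.
n − 1 = 0, so n = 1.

1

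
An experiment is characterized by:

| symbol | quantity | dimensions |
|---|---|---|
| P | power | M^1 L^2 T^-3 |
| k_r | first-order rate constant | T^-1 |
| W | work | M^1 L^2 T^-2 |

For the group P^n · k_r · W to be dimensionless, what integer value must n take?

-1

Balance the M exponent: (1)·n from P, plus (0) + (1) = 1 from the rest, must sum to zero.
n + 1 = 0, so n = -1.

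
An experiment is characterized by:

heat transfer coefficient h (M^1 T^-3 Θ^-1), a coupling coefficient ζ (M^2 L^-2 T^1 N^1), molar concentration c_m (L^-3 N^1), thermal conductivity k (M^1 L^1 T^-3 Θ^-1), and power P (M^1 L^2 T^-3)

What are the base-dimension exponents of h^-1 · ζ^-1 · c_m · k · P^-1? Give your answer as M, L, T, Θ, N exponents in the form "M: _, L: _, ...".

M: -3, L: -2, T: 2, Θ: 0, N: 0

Collect each base-dimension exponent across the product:
  M: −(1) − (2) + (0) + (1) − (1) = -3
  L: −(0) − (-2) + (-3) + (1) − (2) = -2
  T: −(-3) − (1) + (0) + (-3) − (-3) = 2
  Θ: −(-1) − (0) + (0) + (-1) − (0) = 0
  N: −(0) − (1) + (1) + (0) − (0) = 0
So the dimensions are [M⁻³ L⁻² T²].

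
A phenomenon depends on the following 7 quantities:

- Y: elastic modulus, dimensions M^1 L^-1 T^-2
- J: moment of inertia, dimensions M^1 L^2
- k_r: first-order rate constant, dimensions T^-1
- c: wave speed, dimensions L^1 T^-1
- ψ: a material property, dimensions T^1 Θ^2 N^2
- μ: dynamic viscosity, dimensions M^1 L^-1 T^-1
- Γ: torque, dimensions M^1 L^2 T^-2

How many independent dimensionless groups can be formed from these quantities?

3

There are 7 variables and 5 base dimensions (M, L, T, Θ, N).
The dimension matrix has rank 4 (less than 5: the dimension vectors are linearly dependent).
Independent dimensionless groups: 7 − 4 = 3.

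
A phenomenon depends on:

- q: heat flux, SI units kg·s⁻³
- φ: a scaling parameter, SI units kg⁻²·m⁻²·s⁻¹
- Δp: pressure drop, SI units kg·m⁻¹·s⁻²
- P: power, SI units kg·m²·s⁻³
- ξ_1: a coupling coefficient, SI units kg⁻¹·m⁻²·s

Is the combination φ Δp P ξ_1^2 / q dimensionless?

no

Sum the exponent of each base dimension across the product:
  M: −[q]_M + [φ]_M + [Δp]_M + [P]_M + 2·[ξ_1]_M = −(1) + (-2) + (1) + (1) + 2·(-1) = -3
  L: −[q]_L + [φ]_L + [Δp]_L + [P]_L + 2·[ξ_1]_L = −(0) + (-2) + (-1) + (2) + 2·(-2) = -5
  T: −[q]_T + [φ]_T + [Δp]_T + [P]_T + 2·[ξ_1]_T = −(-3) + (-1) + (-2) + (-3) + 2·(1) = -1
Net dimensions [M⁻³ L⁻⁵ T⁻¹] ≠ [1] — not dimensionless.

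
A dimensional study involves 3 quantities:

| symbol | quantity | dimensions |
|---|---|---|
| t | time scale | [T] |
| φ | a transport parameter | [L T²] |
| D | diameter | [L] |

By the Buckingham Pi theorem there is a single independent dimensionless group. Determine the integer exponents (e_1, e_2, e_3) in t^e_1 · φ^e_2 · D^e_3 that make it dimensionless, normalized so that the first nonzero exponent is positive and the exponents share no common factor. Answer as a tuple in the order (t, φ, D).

(2, -1, 1)

L: e_1·(0) + e_2·(1) + e_3·(1) = 0
T: e_1·(1) + e_2·(2) + e_3·(0) = 0
Solving this homogeneous linear system for the smallest-integer solution (first nonzero entry positive) gives (2, -1, 1).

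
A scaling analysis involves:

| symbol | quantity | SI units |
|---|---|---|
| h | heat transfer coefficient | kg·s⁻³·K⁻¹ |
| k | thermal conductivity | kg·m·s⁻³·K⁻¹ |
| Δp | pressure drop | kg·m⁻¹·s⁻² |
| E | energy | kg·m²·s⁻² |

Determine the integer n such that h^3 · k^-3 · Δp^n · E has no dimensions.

-1

Balance the M exponent: (1)·n from Δp, plus 3·(1) − 3·(1) + (1) = 1 from the rest, must sum to zero.
n + 1 = 0, so n = -1.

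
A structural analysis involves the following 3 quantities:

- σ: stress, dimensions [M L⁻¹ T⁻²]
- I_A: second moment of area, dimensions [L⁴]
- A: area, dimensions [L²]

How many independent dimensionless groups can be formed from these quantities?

1

There are 3 variables and 3 base dimensions (M, L, T).
The dimension matrix has rank 2 (less than 3: the dimension vectors are linearly dependent).
Independent dimensionless groups: 3 − 2 = 1.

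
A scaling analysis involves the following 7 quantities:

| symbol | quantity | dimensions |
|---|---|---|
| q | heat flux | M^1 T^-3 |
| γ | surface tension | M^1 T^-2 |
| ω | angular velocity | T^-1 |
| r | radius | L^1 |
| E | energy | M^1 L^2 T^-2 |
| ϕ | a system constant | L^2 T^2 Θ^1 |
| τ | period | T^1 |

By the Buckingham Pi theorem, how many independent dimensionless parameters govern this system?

There are 7 variables and 4 base dimensions (M, L, T, Θ).
The dimension matrix has rank 4.
Independent dimensionless groups: 7 − 4 = 3.

3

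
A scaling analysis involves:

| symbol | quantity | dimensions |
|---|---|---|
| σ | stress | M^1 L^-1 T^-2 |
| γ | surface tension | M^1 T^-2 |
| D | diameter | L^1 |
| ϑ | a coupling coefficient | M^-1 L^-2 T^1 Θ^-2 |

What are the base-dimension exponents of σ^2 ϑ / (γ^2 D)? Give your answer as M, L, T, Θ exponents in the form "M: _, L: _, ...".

M: -1, L: -5, T: 1, Θ: -2

Collect each base-dimension exponent across the product:
  M: 2·(1) − 2·(1) − (0) + (-1) = -1
  L: 2·(-1) − 2·(0) − (1) + (-2) = -5
  T: 2·(-2) − 2·(-2) − (0) + (1) = 1
  Θ: 2·(0) − 2·(0) − (0) + (-2) = -2
So the dimensions are [M⁻¹ L⁻⁵ T Θ⁻²].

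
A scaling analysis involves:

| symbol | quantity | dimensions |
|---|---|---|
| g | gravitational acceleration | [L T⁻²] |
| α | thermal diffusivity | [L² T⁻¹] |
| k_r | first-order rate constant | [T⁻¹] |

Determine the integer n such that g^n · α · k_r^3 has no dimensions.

-2

Balance the L exponent: (1)·n from g, plus (2) + 3·(0) = 2 from the rest, must sum to zero.
n + 2 = 0, so n = -2.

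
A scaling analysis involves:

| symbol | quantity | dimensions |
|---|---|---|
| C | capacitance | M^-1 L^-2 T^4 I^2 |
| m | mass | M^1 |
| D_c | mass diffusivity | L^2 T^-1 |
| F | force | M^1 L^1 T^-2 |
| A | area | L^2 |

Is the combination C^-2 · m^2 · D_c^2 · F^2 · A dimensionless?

Sum the exponent of each base dimension across the product:
  M: −2·[C]_M + 2·[m]_M + 2·[D_c]_M + 2·[F]_M + [A]_M = −2·(-1) + 2·(1) + 2·(0) + 2·(1) + (0) = 6
  L: −2·[C]_L + 2·[m]_L + 2·[D_c]_L + 2·[F]_L + [A]_L = −2·(-2) + 2·(0) + 2·(2) + 2·(1) + (2) = 12
  T: −2·[C]_T + 2·[m]_T + 2·[D_c]_T + 2·[F]_T + [A]_T = −2·(4) + 2·(0) + 2·(-1) + 2·(-2) + (0) = -14
  I: −2·[C]_I + 2·[m]_I + 2·[D_c]_I + 2·[F]_I + [A]_I = −2·(2) + 2·(0) + 2·(0) + 2·(0) + (0) = -4
Net dimensions [M⁶ L¹² T⁻¹⁴ I⁻⁴] ≠ [1] — not dimensionless.

no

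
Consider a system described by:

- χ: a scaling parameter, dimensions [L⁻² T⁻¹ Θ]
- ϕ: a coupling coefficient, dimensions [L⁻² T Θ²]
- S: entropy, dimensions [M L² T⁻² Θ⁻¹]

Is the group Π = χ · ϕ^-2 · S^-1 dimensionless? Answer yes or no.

no

Sum the exponent of each base dimension across the product:
  M: [χ]_M − 2·[ϕ]_M − [S]_M = (0) − 2·(0) − (1) = -1
  L: [χ]_L − 2·[ϕ]_L − [S]_L = (-2) − 2·(-2) − (2) = 0
  T: [χ]_T − 2·[ϕ]_T − [S]_T = (-1) − 2·(1) − (-2) = -1
  Θ: [χ]_Θ − 2·[ϕ]_Θ − [S]_Θ = (1) − 2·(2) − (-1) = -2
Net dimensions [M⁻¹ T⁻¹ Θ⁻²] ≠ [1] — not dimensionless.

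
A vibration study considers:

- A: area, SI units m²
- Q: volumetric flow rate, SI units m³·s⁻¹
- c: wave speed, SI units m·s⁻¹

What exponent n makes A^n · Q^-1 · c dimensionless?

Balance the L exponent: (2)·n from A, plus −(3) + (1) = -2 from the rest, must sum to zero.
2n − 2 = 0, so n = 1.

1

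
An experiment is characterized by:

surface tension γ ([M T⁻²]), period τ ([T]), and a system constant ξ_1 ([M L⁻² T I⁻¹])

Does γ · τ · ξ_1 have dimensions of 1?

no

Sum the exponent of each base dimension across the product:
  M: [γ]_M + [τ]_M + [ξ_1]_M = (1) + (0) + (1) = 2
  L: [γ]_L + [τ]_L + [ξ_1]_L = (0) + (0) + (-2) = -2
  T: [γ]_T + [τ]_T + [ξ_1]_T = (-2) + (1) + (1) = 0
  I: [γ]_I + [τ]_I + [ξ_1]_I = (0) + (0) + (-1) = -1
Net dimensions [M² L⁻² I⁻¹] ≠ [1] — not dimensionless.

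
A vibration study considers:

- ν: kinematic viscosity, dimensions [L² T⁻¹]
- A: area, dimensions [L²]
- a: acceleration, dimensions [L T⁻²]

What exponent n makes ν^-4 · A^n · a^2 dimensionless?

3

Balance the L exponent: (2)·n from A, plus −4·(2) + 2·(1) = -6 from the rest, must sum to zero.
2n − 6 = 0, so n = 3.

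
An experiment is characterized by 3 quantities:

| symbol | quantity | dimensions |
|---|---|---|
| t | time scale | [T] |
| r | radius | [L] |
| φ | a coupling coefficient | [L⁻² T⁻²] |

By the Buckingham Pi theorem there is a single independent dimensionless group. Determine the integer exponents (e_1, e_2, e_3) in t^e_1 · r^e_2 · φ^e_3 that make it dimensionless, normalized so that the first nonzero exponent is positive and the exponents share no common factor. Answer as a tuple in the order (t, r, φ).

L: e_1·(0) + e_2·(1) + e_3·(-2) = 0
T: e_1·(1) + e_2·(0) + e_3·(-2) = 0
Solving this homogeneous linear system for the smallest-integer solution (first nonzero entry positive) gives (2, 2, 1).

(2, 2, 1)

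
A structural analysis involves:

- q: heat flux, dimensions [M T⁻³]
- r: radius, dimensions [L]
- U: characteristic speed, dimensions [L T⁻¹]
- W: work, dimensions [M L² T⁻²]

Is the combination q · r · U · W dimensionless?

no

Sum the exponent of each base dimension across the product:
  M: [q]_M + [r]_M + [U]_M + [W]_M = (1) + (0) + (0) + (1) = 2
  L: [q]_L + [r]_L + [U]_L + [W]_L = (0) + (1) + (1) + (2) = 4
  T: [q]_T + [r]_T + [U]_T + [W]_T = (-3) + (0) + (-1) + (-2) = -6
Net dimensions [M² L⁴ T⁻⁶] ≠ [1] — not dimensionless.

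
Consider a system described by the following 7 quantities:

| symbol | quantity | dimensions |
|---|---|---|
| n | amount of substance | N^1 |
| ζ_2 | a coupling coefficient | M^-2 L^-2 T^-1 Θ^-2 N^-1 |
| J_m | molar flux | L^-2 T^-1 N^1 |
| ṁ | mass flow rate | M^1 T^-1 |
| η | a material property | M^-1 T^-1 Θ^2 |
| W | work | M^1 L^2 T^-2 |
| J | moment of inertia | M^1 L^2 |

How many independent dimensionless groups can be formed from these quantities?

2

There are 7 variables and 5 base dimensions (M, L, T, Θ, N).
The dimension matrix has rank 5.
Independent dimensionless groups: 7 − 5 = 2.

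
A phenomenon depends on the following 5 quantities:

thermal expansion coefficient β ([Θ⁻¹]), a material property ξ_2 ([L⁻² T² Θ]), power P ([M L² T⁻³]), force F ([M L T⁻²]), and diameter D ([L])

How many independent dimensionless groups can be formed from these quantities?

1

There are 5 variables and 4 base dimensions (M, L, T, Θ).
The dimension matrix has rank 4.
Independent dimensionless groups: 5 − 4 = 1.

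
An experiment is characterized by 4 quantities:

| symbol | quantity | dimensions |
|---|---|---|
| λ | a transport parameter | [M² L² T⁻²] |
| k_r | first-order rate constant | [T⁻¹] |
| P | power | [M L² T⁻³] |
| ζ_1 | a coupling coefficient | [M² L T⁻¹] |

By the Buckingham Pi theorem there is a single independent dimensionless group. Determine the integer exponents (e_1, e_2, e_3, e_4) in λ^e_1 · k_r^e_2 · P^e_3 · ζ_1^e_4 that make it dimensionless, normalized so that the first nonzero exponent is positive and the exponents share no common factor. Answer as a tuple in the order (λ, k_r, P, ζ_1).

(3, 2, -2, -2)

M: e_1·(2) + e_2·(0) + e_3·(1) + e_4·(2) = 0
L: e_1·(2) + e_2·(0) + e_3·(2) + e_4·(1) = 0
T: e_1·(-2) + e_2·(-1) + e_3·(-3) + e_4·(-1) = 0
Solving this homogeneous linear system for the smallest-integer solution (first nonzero entry positive) gives (3, 2, -2, -2).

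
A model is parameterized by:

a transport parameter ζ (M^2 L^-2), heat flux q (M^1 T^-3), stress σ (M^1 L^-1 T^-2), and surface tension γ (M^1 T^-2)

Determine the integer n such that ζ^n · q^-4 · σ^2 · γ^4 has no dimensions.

-1

Balance the M exponent: (2)·n from ζ, plus −4·(1) + 2·(1) + 4·(1) = 2 from the rest, must sum to zero.
2n + 2 = 0, so n = -1.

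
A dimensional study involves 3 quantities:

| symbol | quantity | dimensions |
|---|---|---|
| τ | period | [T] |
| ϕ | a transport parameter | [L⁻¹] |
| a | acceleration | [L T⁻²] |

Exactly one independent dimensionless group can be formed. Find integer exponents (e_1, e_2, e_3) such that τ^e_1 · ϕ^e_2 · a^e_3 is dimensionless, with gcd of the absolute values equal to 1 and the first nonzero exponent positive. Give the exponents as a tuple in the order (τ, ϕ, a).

L: e_1·(0) + e_2·(-1) + e_3·(1) = 0
T: e_1·(1) + e_2·(0) + e_3·(-2) = 0
Solving this homogeneous linear system for the smallest-integer solution (first nonzero entry positive) gives (2, 1, 1).

(2, 1, 1)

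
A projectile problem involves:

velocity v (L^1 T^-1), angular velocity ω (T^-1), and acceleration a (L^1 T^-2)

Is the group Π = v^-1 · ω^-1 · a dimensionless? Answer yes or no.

yes

Sum the exponent of each base dimension across the product:
  M: −[v]_M − [ω]_M + [a]_M = −(0) − (0) + (0) = 0
  L: −[v]_L − [ω]_L + [a]_L = −(1) − (0) + (1) = 0
  T: −[v]_T − [ω]_T + [a]_T = −(-1) − (-1) + (-2) = 0
All base exponents vanish — dimensionless.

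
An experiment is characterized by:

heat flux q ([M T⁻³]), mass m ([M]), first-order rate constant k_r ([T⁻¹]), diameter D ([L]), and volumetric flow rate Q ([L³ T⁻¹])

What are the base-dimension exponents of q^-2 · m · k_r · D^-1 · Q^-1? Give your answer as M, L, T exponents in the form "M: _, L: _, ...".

M: -1, L: -4, T: 6

Collect each base-dimension exponent across the product:
  M: −2·(1) + (1) + (0) − (0) − (0) = -1
  L: −2·(0) + (0) + (0) − (1) − (3) = -4
  T: −2·(-3) + (0) + (-1) − (0) − (-1) = 6
So the dimensions are [M⁻¹ L⁻⁴ T⁶].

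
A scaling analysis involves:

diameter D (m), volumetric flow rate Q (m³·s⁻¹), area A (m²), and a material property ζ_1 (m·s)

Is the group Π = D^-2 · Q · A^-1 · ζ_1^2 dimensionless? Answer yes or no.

Sum the exponent of each base dimension across the product:
  L: −2·[D]_L + [Q]_L − [A]_L + 2·[ζ_1]_L = −2·(1) + (3) − (2) + 2·(1) = 1
  T: −2·[D]_T + [Q]_T − [A]_T + 2·[ζ_1]_T = −2·(0) + (-1) − (0) + 2·(1) = 1
Net dimensions [L T] ≠ [1] — not dimensionless.

no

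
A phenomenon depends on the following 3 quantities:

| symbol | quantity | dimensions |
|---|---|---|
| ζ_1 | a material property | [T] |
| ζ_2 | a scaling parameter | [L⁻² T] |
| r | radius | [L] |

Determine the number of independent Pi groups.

There are 3 variables and 2 base dimensions (L, T).
The dimension matrix has rank 2.
Independent dimensionless groups: 3 − 2 = 1.

1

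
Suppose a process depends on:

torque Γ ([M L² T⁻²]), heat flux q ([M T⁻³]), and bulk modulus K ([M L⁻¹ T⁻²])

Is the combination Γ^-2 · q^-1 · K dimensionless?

no

Sum the exponent of each base dimension across the product:
  M: −2·[Γ]_M − [q]_M + [K]_M = −2·(1) − (1) + (1) = -2
  L: −2·[Γ]_L − [q]_L + [K]_L = −2·(2) − (0) + (-1) = -5
  T: −2·[Γ]_T − [q]_T + [K]_T = −2·(-2) − (-3) + (-2) = 5
Net dimensions [M⁻² L⁻⁵ T⁵] ≠ [1] — not dimensionless.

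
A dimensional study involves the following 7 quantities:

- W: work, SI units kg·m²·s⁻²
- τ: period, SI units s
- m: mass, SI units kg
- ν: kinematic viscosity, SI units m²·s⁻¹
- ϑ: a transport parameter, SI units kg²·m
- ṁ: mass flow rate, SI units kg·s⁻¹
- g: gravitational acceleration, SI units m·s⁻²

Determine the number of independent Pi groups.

4

There are 7 variables and 3 base dimensions (M, L, T).
The dimension matrix has rank 3.
Independent dimensionless groups: 7 − 3 = 4.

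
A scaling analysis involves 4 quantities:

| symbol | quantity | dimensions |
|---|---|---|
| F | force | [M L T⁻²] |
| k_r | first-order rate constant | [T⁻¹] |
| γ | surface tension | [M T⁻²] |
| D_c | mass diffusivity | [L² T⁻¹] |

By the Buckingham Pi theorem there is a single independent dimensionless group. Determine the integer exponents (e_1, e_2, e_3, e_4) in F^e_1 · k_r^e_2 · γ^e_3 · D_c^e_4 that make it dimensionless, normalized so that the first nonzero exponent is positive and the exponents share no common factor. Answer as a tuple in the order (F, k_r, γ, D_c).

M: e_1·(1) + e_2·(0) + e_3·(1) + e_4·(0) = 0
L: e_1·(1) + e_2·(0) + e_3·(0) + e_4·(2) = 0
T: e_1·(-2) + e_2·(-1) + e_3·(-2) + e_4·(-1) = 0
Solving this homogeneous linear system for the smallest-integer solution (first nonzero entry positive) gives (2, 1, -2, -1).

(2, 1, -2, -1)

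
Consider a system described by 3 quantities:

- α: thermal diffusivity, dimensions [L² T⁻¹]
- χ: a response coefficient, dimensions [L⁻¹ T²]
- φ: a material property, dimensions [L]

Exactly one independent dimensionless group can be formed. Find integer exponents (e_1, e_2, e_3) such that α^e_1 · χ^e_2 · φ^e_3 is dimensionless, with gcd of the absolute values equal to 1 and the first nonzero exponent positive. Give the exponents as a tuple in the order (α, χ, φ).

L: e_1·(2) + e_2·(-1) + e_3·(1) = 0
T: e_1·(-1) + e_2·(2) + e_3·(0) = 0
Solving this homogeneous linear system for the smallest-integer solution (first nonzero entry positive) gives (2, 1, -3).

(2, 1, -3)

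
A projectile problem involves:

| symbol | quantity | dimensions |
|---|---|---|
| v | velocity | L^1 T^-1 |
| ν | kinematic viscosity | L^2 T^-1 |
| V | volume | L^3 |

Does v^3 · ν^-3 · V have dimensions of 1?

yes

Sum the exponent of each base dimension across the product:
  L: 3·[v]_L − 3·[ν]_L + [V]_L = 3·(1) − 3·(2) + (3) = 0
  T: 3·[v]_T − 3·[ν]_T + [V]_T = 3·(-1) − 3·(-1) + (0) = 0
All base exponents vanish — dimensionless.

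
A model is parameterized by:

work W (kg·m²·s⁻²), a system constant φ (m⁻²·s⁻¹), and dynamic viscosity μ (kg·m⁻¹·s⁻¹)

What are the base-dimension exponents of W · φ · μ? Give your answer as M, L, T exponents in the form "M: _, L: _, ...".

Collect each base-dimension exponent across the product:
  M: (1) + (0) + (1) = 2
  L: (2) + (-2) + (-1) = -1
  T: (-2) + (-1) + (-1) = -4
So the dimensions are [M² L⁻¹ T⁻⁴].

M: 2, L: -1, T: -4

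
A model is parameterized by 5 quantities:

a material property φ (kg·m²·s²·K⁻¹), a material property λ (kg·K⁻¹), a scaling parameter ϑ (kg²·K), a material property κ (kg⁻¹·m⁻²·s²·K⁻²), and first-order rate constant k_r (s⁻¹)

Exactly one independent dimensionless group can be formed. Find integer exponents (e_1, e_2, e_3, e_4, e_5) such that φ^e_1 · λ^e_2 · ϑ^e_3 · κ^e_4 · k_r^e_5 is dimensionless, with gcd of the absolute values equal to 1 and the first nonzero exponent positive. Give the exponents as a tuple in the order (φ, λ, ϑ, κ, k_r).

M: e_1·(1) + e_2·(1) + e_3·(2) + e_4·(-1) + e_5·(0) = 0
L: e_1·(2) + e_2·(0) + e_3·(0) + e_4·(-2) + e_5·(0) = 0
T: e_1·(2) + e_2·(0) + e_3·(0) + e_4·(2) + e_5·(-1) = 0
Θ: e_1·(-1) + e_2·(-1) + e_3·(1) + e_4·(-2) + e_5·(0) = 0
Solving this homogeneous linear system for the smallest-integer solution (first nonzero entry positive) gives (1, -2, 1, 1, 4).

(1, -2, 1, 1, 4)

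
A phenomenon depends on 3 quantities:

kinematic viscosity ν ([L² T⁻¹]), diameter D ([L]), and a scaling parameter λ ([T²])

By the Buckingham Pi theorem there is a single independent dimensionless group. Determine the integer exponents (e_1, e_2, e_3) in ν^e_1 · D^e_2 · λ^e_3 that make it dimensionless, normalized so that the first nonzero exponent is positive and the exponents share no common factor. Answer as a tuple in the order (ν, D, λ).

L: e_1·(2) + e_2·(1) + e_3·(0) = 0
T: e_1·(-1) + e_2·(0) + e_3·(2) = 0
Solving this homogeneous linear system for the smallest-integer solution (first nonzero entry positive) gives (2, -4, 1).

(2, -4, 1)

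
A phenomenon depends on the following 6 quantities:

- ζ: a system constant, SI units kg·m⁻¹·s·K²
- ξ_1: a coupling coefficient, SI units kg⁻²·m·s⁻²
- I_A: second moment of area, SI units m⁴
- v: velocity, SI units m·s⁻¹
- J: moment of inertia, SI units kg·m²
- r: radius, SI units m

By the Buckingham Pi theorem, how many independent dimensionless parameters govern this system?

2

There are 6 variables and 4 base dimensions (M, L, T, Θ).
The dimension matrix has rank 4.
Independent dimensionless groups: 6 − 4 = 2.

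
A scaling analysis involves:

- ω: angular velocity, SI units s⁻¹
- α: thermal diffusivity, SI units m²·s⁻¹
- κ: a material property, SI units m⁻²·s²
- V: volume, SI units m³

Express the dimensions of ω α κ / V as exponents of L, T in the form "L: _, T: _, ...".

L: -3, T: 0

Collect each base-dimension exponent across the product:
  L: (0) + (2) + (-2) − (3) = -3
  T: (-1) + (-1) + (2) − (0) = 0
So the dimensions are [L⁻³].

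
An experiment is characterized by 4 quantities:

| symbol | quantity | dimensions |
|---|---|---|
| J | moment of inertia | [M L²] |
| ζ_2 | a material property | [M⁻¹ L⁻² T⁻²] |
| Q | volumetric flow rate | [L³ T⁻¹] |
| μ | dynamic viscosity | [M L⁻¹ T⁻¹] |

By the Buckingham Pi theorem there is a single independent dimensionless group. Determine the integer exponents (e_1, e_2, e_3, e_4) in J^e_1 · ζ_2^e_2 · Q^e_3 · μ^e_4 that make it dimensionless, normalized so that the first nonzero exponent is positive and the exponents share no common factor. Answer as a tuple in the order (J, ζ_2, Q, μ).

(2, 1, -1, -1)

M: e_1·(1) + e_2·(-1) + e_3·(0) + e_4·(1) = 0
L: e_1·(2) + e_2·(-2) + e_3·(3) + e_4·(-1) = 0
T: e_1·(0) + e_2·(-2) + e_3·(-1) + e_4·(-1) = 0
Solving this homogeneous linear system for the smallest-integer solution (first nonzero entry positive) gives (2, 1, -1, -1).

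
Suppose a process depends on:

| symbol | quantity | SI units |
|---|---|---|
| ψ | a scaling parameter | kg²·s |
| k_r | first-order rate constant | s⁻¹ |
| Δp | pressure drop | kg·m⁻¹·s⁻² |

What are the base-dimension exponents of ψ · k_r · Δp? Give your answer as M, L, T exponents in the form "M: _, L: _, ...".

Collect each base-dimension exponent across the product:
  M: (2) + (0) + (1) = 3
  L: (0) + (0) + (-1) = -1
  T: (1) + (-1) + (-2) = -2
So the dimensions are [M³ L⁻¹ T⁻²].

M: 3, L: -1, T: -2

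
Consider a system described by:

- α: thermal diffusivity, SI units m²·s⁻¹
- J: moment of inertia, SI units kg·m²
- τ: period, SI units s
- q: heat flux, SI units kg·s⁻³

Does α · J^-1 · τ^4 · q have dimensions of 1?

Sum the exponent of each base dimension across the product:
  M: [α]_M − [J]_M + 4·[τ]_M + [q]_M = (0) − (1) + 4·(0) + (1) = 0
  L: [α]_L − [J]_L + 4·[τ]_L + [q]_L = (2) − (2) + 4·(0) + (0) = 0
  T: [α]_T − [J]_T + 4·[τ]_T + [q]_T = (-1) − (0) + 4·(1) + (-3) = 0
  Θ: [α]_Θ − [J]_Θ + 4·[τ]_Θ + [q]_Θ = (0) − (0) + 4·(0) + (0) = 0
  N: [α]_N − [J]_N + 4·[τ]_N + [q]_N = (0) − (0) + 4·(0) + (0) = 0
All base exponents vanish — dimensionless.

yes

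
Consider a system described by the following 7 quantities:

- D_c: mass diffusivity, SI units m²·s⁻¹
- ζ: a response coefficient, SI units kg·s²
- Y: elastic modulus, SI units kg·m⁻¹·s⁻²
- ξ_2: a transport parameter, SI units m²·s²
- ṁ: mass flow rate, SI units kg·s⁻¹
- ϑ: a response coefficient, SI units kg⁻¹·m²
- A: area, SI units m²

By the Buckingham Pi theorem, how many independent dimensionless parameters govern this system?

4

There are 7 variables and 3 base dimensions (M, L, T).
The dimension matrix has rank 3.
Independent dimensionless groups: 7 − 3 = 4.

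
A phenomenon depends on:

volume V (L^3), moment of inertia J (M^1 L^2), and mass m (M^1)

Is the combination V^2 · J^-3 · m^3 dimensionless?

Sum the exponent of each base dimension across the product:
  M: 2·[V]_M − 3·[J]_M + 3·[m]_M = 2·(0) − 3·(1) + 3·(1) = 0
  L: 2·[V]_L − 3·[J]_L + 3·[m]_L = 2·(3) − 3·(2) + 3·(0) = 0
  T: 2·[V]_T − 3·[J]_T + 3·[m]_T = 2·(0) − 3·(0) + 3·(0) = 0
  I: 2·[V]_I − 3·[J]_I + 3·[m]_I = 2·(0) − 3·(0) + 3·(0) = 0
All base exponents vanish — dimensionless.

yes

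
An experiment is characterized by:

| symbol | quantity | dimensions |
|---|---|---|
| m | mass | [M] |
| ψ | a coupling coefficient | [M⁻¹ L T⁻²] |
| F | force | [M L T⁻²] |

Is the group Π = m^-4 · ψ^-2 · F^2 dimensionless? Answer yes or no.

Sum the exponent of each base dimension across the product:
  M: −4·[m]_M − 2·[ψ]_M + 2·[F]_M = −4·(1) − 2·(-1) + 2·(1) = 0
  L: −4·[m]_L − 2·[ψ]_L + 2·[F]_L = −4·(0) − 2·(1) + 2·(1) = 0
  T: −4·[m]_T − 2·[ψ]_T + 2·[F]_T = −4·(0) − 2·(-2) + 2·(-2) = 0
All base exponents vanish — dimensionless.

yes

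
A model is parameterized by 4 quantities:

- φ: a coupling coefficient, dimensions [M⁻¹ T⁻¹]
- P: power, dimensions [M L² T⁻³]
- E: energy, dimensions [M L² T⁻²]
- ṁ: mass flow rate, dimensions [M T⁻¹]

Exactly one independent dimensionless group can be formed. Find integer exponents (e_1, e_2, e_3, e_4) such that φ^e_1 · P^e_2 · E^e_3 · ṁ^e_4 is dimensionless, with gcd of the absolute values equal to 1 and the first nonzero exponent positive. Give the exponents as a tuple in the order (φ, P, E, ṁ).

M: e_1·(-1) + e_2·(1) + e_3·(1) + e_4·(1) = 0
L: e_1·(0) + e_2·(2) + e_3·(2) + e_4·(0) = 0
T: e_1·(-1) + e_2·(-3) + e_3·(-2) + e_4·(-1) = 0
Solving this homogeneous linear system for the smallest-integer solution (first nonzero entry positive) gives (1, -2, 2, 1).

(1, -2, 2, 1)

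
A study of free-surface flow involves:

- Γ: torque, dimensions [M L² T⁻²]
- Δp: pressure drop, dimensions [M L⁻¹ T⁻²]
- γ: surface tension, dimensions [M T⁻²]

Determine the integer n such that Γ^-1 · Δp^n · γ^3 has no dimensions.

Balance the M exponent: (1)·n from Δp, plus −(1) + 3·(1) = 2 from the rest, must sum to zero.
n + 2 = 0, so n = -2.

-2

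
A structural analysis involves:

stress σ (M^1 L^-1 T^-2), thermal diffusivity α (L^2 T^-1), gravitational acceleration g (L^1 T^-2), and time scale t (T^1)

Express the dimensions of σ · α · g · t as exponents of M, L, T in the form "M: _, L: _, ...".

M: 1, L: 2, T: -4

Collect each base-dimension exponent across the product:
  M: (1) + (0) + (0) + (0) = 1
  L: (-1) + (2) + (1) + (0) = 2
  T: (-2) + (-1) + (-2) + (1) = -4
So the dimensions are [M L² T⁻⁴].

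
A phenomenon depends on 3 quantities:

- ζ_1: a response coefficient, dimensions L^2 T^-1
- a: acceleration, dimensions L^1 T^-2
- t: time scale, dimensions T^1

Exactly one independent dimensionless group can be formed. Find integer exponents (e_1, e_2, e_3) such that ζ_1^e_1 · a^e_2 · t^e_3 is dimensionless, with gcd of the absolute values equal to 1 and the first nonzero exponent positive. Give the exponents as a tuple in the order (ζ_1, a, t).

L: e_1·(2) + e_2·(1) + e_3·(0) = 0
T: e_1·(-1) + e_2·(-2) + e_3·(1) = 0
Solving this homogeneous linear system for the smallest-integer solution (first nonzero entry positive) gives (1, -2, -3).

(1, -2, -3)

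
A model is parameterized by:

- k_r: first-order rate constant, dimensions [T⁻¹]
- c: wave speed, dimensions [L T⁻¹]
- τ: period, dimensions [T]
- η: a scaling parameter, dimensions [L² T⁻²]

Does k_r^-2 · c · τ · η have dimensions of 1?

no

Sum the exponent of each base dimension across the product:
  L: −2·[k_r]_L + [c]_L + [τ]_L + [η]_L = −2·(0) + (1) + (0) + (2) = 3
  T: −2·[k_r]_T + [c]_T + [τ]_T + [η]_T = −2·(-1) + (-1) + (1) + (-2) = 0
Net dimensions [L³] ≠ [1] — not dimensionless.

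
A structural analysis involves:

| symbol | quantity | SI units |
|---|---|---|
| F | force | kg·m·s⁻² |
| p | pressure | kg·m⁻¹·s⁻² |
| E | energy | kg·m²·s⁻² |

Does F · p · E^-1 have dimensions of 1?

Sum the exponent of each base dimension across the product:
  M: [F]_M + [p]_M − [E]_M = (1) + (1) − (1) = 1
  L: [F]_L + [p]_L − [E]_L = (1) + (-1) − (2) = -2
  T: [F]_T + [p]_T − [E]_T = (-2) + (-2) − (-2) = -2
Net dimensions [M L⁻² T⁻²] ≠ [1] — not dimensionless.

no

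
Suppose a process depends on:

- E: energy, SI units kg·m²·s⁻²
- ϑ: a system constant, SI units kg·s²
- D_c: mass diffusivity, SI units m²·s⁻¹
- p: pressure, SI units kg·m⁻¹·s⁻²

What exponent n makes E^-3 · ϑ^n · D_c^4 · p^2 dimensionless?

Balance the M exponent: (1)·n from ϑ, plus −3·(1) + 4·(0) + 2·(1) = -1 from the rest, must sum to zero.
n − 1 = 0, so n = 1.

1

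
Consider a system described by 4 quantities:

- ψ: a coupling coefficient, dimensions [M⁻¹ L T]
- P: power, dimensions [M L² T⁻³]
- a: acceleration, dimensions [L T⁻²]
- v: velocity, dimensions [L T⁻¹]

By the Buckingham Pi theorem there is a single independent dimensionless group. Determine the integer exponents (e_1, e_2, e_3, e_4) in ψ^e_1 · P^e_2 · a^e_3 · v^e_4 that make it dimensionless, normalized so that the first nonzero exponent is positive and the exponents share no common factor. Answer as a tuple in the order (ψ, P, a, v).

(1, 1, 1, -4)

M: e_1·(-1) + e_2·(1) + e_3·(0) + e_4·(0) = 0
L: e_1·(1) + e_2·(2) + e_3·(1) + e_4·(1) = 0
T: e_1·(1) + e_2·(-3) + e_3·(-2) + e_4·(-1) = 0
Solving this homogeneous linear system for the smallest-integer solution (first nonzero entry positive) gives (1, 1, 1, -4).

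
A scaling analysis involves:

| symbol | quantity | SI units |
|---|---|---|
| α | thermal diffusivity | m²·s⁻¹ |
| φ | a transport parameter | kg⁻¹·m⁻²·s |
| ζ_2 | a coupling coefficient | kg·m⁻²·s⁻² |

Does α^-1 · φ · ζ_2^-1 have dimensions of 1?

no

Sum the exponent of each base dimension across the product:
  M: −[α]_M + [φ]_M − [ζ_2]_M = −(0) + (-1) − (1) = -2
  L: −[α]_L + [φ]_L − [ζ_2]_L = −(2) + (-2) − (-2) = -2
  T: −[α]_T + [φ]_T − [ζ_2]_T = −(-1) + (1) − (-2) = 4
Net dimensions [M⁻² L⁻² T⁴] ≠ [1] — not dimensionless.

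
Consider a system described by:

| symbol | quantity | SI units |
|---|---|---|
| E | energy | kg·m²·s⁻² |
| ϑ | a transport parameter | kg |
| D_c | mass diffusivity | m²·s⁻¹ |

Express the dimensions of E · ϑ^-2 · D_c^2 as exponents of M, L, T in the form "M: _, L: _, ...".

M: -1, L: 6, T: -4

Collect each base-dimension exponent across the product:
  M: (1) − 2·(1) + 2·(0) = -1
  L: (2) − 2·(0) + 2·(2) = 6
  T: (-2) − 2·(0) + 2·(-1) = -4
So the dimensions are [M⁻¹ L⁶ T⁻⁴].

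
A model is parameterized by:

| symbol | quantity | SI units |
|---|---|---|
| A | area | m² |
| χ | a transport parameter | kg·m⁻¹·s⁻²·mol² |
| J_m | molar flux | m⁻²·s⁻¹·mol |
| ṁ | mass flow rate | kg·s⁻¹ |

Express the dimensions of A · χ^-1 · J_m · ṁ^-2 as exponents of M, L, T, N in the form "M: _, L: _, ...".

Collect each base-dimension exponent across the product:
  M: (0) − (1) + (0) − 2·(1) = -3
  L: (2) − (-1) + (-2) − 2·(0) = 1
  T: (0) − (-2) + (-1) − 2·(-1) = 3
  N: (0) − (2) + (1) − 2·(0) = -1
So the dimensions are [M⁻³ L T³ N⁻¹].

M: -3, L: 1, T: 3, N: -1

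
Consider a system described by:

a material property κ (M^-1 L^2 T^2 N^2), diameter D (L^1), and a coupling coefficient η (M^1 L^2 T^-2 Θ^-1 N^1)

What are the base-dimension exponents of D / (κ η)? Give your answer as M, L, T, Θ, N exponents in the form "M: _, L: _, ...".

M: 0, L: -3, T: 0, Θ: 1, N: -3

Collect each base-dimension exponent across the product:
  M: −(-1) + (0) − (1) = 0
  L: −(2) + (1) − (2) = -3
  T: −(2) + (0) − (-2) = 0
  Θ: −(0) + (0) − (-1) = 1
  N: −(2) + (0) − (1) = -3
So the dimensions are [L⁻³ Θ N⁻³].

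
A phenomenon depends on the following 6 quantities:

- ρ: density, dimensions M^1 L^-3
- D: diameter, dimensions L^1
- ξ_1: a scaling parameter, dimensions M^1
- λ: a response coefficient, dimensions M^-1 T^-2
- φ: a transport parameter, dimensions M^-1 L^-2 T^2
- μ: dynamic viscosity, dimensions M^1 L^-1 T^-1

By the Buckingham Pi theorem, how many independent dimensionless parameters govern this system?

There are 6 variables and 3 base dimensions (M, L, T).
The dimension matrix has rank 3.
Independent dimensionless groups: 6 − 3 = 3.

3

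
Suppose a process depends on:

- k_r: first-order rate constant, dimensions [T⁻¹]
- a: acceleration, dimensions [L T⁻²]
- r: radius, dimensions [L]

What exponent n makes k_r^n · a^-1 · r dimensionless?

Balance the T exponent: (-1)·n from k_r, plus −(-2) + (0) = 2 from the rest, must sum to zero.
−n + 2 = 0, so n = 2.

2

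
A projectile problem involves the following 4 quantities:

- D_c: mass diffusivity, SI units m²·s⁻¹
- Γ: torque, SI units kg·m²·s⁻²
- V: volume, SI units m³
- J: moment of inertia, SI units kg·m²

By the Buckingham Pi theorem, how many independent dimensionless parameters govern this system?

1

There are 4 variables and 3 base dimensions (M, L, T).
The dimension matrix has rank 3.
Independent dimensionless groups: 4 − 3 = 1.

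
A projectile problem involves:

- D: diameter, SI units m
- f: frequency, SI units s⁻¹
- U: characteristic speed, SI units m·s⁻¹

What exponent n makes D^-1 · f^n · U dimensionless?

-1

Balance the T exponent: (-1)·n from f, plus −(0) + (-1) = -1 from the rest, must sum to zero.
−n − 1 = 0, so n = -1.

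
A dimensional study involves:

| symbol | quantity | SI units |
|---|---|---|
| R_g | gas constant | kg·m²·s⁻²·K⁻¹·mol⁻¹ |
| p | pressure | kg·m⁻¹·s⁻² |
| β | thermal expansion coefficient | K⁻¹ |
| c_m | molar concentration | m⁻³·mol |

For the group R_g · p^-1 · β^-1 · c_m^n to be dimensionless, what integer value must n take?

1

Balance the L exponent: (-3)·n from c_m, plus (2) − (-1) − (0) = 3 from the rest, must sum to zero.
-3n + 3 = 0, so n = 1.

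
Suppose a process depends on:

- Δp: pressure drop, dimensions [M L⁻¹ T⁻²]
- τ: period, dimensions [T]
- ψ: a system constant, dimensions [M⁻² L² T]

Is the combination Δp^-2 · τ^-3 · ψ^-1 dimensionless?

yes

Sum the exponent of each base dimension across the product:
  M: −2·[Δp]_M − 3·[τ]_M − [ψ]_M = −2·(1) − 3·(0) − (-2) = 0
  L: −2·[Δp]_L − 3·[τ]_L − [ψ]_L = −2·(-1) − 3·(0) − (2) = 0
  T: −2·[Δp]_T − 3·[τ]_T − [ψ]_T = −2·(-2) − 3·(1) − (1) = 0
All base exponents vanish — dimensionless.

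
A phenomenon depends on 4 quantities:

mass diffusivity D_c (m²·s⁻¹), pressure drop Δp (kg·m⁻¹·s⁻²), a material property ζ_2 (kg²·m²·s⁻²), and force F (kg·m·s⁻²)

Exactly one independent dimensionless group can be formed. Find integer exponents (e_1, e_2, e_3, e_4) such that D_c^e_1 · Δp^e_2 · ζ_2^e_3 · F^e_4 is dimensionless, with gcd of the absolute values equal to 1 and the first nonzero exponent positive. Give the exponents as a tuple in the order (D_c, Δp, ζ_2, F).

(2, 2, 1, -4)

M: e_1·(0) + e_2·(1) + e_3·(2) + e_4·(1) = 0
L: e_1·(2) + e_2·(-1) + e_3·(2) + e_4·(1) = 0
T: e_1·(-1) + e_2·(-2) + e_3·(-2) + e_4·(-2) = 0
Solving this homogeneous linear system for the smallest-integer solution (first nonzero entry positive) gives (2, 2, 1, -4).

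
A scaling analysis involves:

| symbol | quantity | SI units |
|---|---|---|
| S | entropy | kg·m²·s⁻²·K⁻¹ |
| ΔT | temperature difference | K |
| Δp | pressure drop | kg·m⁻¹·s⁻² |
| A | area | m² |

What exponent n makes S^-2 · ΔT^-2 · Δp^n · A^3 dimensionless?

Balance the M exponent: (1)·n from Δp, plus −2·(1) − 2·(0) + 3·(0) = -2 from the rest, must sum to zero.
n − 2 = 0, so n = 2.

2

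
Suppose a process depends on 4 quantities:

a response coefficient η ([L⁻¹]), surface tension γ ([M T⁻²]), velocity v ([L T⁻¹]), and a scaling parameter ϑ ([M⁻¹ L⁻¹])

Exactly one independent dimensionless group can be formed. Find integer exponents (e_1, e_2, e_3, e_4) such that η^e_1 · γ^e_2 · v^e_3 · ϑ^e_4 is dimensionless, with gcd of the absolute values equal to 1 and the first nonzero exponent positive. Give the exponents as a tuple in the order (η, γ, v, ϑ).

M: e_1·(0) + e_2·(1) + e_3·(0) + e_4·(-1) = 0
L: e_1·(-1) + e_2·(0) + e_3·(1) + e_4·(-1) = 0
T: e_1·(0) + e_2·(-2) + e_3·(-1) + e_4·(0) = 0
Solving this homogeneous linear system for the smallest-integer solution (first nonzero entry positive) gives (3, -1, 2, -1).

(3, -1, 2, -1)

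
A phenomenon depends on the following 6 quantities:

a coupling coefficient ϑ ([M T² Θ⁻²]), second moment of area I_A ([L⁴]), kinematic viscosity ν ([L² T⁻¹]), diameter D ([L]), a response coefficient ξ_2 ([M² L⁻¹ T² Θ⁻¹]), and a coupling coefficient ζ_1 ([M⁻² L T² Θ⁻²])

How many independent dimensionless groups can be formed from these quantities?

There are 6 variables and 4 base dimensions (M, L, T, Θ).
The dimension matrix has rank 4.
Independent dimensionless groups: 6 − 4 = 2.

2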